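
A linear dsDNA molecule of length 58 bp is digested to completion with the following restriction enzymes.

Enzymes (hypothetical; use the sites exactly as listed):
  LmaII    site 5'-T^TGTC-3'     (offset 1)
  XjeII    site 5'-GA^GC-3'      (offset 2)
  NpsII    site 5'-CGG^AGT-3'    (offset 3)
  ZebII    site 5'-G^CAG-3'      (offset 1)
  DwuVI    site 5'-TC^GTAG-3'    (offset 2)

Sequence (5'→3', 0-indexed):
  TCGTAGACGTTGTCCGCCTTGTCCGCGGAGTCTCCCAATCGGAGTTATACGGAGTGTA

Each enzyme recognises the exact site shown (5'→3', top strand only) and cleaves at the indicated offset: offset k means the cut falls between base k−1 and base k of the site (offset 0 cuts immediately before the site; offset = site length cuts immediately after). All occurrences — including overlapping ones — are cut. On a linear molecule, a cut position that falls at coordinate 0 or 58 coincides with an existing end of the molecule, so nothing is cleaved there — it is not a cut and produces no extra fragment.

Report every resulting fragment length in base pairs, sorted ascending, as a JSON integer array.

[2,6,8,9,9,10,14]

Per-enzyme occurrences:
  LmaII TTGTC/1: at [9, 18] ⇒ [10, 19]
  XjeII (GAGC, off=2): no sites
  NpsII CGGAGT/3: at [25, 39, 49] ⇒ [28, 42, 52]
  ZebII (GCAG, off=1): no sites
  DwuVI TCGTAG/2: at [0] ⇒ [2]

Pooled cuts: [2, 10, 19, 28, 42, 52]

Fragment lengths:
  [0,2): 2 bp
  [2,10): 8 bp
  [10,19): 9 bp
  [19,28): 9 bp
  [28,42): 14 bp
  [42,52): 10 bp
  [52,58): 6 bp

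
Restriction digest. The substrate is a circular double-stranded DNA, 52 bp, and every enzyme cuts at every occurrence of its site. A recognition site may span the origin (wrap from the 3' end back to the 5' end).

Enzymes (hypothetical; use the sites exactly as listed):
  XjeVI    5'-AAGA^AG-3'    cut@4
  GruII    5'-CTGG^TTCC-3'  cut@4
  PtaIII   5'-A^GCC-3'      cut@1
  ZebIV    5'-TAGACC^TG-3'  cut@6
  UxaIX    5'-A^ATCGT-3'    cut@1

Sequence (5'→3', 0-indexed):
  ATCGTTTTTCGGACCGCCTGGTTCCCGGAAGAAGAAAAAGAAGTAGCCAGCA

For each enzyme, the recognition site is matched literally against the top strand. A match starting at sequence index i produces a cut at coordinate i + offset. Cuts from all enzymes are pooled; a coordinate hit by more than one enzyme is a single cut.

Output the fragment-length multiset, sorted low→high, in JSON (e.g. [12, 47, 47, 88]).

Scan for sites:
  XjeVI (AAGAAG, off=4): starts [28, 37] → cuts [32, 41]
  GruII (CTGGTTCC, off=4): starts [17] → cuts [21]
  PtaIII (AGCC, off=1): starts [44] → cuts [45]
  ZebIV (TAGACCTG, off=6): no sites
  UxaIX (AATCGT, off=1): starts [51] → cuts [0]

Pooled cuts: [0, 21, 32, 41, 45]

Fragments:
  0→21: 21 bp
  21→32: 11 bp
  32→41: 9 bp
  41→45: 4 bp
  45→0 (wrap): 52-45+0 = 7 bp

[4,7,9,11,21]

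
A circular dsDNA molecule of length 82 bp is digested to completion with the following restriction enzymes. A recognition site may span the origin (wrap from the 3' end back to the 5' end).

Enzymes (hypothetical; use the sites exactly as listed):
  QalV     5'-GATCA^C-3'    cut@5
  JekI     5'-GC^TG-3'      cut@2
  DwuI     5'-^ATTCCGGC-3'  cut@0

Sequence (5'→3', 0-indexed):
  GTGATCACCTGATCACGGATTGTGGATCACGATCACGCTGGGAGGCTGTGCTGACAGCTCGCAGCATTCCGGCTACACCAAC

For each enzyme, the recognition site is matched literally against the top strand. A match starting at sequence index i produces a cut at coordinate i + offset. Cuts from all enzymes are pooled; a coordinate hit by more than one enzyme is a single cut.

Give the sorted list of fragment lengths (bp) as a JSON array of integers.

Per-enzyme occurrences:
  QalV (GATCAC, off=5): starts [2, 10, 24, 30] → cuts [7, 15, 29, 35]
  JekI (GCTG, off=2): starts [36, 44, 49] → cuts [38, 46, 51]
  DwuI (ATTCCGGC, off=0): starts [65] → cuts [65]

All cut coordinates (distinct, sorted): [7, 15, 29, 35, 38, 46, 51, 65]

Fragment lengths:
  7→15: 8 bp
  15→29: 14 bp
  29→35: 6 bp
  35→38: 3 bp
  38→46: 8 bp
  46→51: 5 bp
  51→65: 14 bp
  65→7 (wrap): 82-65+7 = 24 bp

[3,5,6,8,8,14,14,24]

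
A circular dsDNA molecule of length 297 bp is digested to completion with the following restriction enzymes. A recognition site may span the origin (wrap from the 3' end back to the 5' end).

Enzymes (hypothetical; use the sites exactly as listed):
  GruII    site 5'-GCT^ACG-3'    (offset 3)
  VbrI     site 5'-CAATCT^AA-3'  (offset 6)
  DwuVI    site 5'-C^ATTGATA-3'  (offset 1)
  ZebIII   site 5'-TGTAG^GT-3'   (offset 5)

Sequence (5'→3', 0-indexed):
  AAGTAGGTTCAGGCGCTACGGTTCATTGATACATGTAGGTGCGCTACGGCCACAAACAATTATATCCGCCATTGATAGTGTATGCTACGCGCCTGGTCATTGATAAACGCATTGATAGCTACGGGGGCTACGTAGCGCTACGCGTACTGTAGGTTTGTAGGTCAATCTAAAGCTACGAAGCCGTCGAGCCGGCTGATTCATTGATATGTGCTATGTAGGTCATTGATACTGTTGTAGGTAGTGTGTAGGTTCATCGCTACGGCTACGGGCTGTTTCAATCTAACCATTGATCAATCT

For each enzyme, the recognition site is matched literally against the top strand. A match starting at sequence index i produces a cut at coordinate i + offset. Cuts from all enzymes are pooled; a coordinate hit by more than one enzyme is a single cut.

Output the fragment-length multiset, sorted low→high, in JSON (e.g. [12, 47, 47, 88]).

[3,6,6,7,7,8,8,9,10,10,10,11,12,12,13,14,16,16,16,17,17,19,25,25]

Scan for sites:
  GruII (GCTACG, off=3): starts [14, 42, 83, 117, 126, 136, 171, 255, 261] → cuts [17, 45, 86, 120, 129, 139, 174, 258, 264]
  VbrI (CAATCTAA, off=6): starts [162, 275, 291] → cuts [0, 168, 281]
  DwuVI (CATTGATA, off=1): starts [23, 69, 97, 109, 198, 220] → cuts [24, 70, 98, 110, 199, 221]
  ZebIII (TGTAGGT, off=5): starts [33, 147, 155, 213, 232, 243] → cuts [38, 152, 160, 218, 237, 248]

Pooled cuts: [0, 17, 24, 38, 45, 70, 86, 98, 110, 120, 129, 139, 152, 160, 168, 174, 199, 218, 221, 237, 248, 258, 264, 281]

Fragments:
  0→17: 17 bp
  17→24: 7 bp
  24→38: 14 bp
  38→45: 7 bp
  45→70: 25 bp
  70→86: 16 bp
  86→98: 12 bp
  98→110: 12 bp
  110→120: 10 bp
  120→129: 9 bp
  129→139: 10 bp
  139→152: 13 bp
  152→160: 8 bp
  160→168: 8 bp
  168→174: 6 bp
  174→199: 25 bp
  199→218: 19 bp
  218→221: 3 bp
  221→237: 16 bp
  237→248: 11 bp
  248→258: 10 bp
  258→264: 6 bp
  264→281: 17 bp
  281→0 (wrap): 297-281+0 = 16 bp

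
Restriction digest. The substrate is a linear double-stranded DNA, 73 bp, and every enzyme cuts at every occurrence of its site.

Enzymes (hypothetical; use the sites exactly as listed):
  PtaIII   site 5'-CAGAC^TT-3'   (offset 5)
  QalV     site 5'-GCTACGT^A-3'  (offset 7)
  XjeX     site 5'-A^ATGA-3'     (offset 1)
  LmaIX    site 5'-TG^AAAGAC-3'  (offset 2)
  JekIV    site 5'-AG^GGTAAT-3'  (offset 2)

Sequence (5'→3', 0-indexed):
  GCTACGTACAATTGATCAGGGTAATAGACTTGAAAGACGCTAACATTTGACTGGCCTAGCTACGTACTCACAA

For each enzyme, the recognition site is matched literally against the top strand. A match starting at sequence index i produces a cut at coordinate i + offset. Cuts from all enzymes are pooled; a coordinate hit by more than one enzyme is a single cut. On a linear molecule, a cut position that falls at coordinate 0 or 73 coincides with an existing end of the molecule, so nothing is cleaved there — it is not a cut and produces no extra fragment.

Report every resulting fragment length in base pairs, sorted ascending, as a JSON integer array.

Site scan:
  PtaIII (CAGACTT, off=5): no sites
  QalV (GCTACGTA, off=7): starts [0, 58] → cuts [7, 65]
  XjeX (AATGA, off=1): no sites
  LmaIX (TGAAAGAC, off=2): starts [30] → cuts [32]
  JekIV (AGGGTAAT, off=2): starts [17] → cuts [19]

All cut coordinates (distinct, sorted): [7, 19, 32, 65]

Fragments:
  [0,7): 7 bp
  [7,19): 12 bp
  [19,32): 13 bp
  [32,65): 33 bp
  [65,73): 8 bp

[7,8,12,13,33]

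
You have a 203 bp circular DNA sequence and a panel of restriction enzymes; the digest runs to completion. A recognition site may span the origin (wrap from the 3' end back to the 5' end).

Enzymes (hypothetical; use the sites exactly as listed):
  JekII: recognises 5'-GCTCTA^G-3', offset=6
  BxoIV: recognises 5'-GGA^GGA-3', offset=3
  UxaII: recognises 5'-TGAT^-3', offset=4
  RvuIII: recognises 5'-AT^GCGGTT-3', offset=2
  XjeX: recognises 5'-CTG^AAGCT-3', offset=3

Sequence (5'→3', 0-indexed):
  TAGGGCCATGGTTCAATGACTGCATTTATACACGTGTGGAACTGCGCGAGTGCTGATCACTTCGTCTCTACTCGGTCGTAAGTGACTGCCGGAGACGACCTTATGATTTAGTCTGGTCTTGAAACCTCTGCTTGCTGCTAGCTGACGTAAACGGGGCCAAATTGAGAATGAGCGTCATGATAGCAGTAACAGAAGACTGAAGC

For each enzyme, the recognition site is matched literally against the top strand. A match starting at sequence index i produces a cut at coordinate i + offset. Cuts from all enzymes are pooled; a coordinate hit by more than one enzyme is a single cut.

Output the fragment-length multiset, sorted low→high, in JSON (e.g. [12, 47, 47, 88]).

Scan for sites:
  JekII (GCTCTAG, off=6): no sites
  BxoIV (GGAGGA, off=3): no sites
  UxaII (TGAT, off=4): starts [53, 103, 177] → cuts [57, 107, 181]
  RvuIII (ATGCGGTT, off=2): no sites
  XjeX (CTGAAGCT, off=3): starts [196] → cuts [199]

Pooled cuts: [57, 107, 181, 199]

Fragments:
  57→107: 50 bp
  107→181: 74 bp
  181→199: 18 bp
  199→57 (wrap): 203-199+57 = 61 bp

[18,50,61,74]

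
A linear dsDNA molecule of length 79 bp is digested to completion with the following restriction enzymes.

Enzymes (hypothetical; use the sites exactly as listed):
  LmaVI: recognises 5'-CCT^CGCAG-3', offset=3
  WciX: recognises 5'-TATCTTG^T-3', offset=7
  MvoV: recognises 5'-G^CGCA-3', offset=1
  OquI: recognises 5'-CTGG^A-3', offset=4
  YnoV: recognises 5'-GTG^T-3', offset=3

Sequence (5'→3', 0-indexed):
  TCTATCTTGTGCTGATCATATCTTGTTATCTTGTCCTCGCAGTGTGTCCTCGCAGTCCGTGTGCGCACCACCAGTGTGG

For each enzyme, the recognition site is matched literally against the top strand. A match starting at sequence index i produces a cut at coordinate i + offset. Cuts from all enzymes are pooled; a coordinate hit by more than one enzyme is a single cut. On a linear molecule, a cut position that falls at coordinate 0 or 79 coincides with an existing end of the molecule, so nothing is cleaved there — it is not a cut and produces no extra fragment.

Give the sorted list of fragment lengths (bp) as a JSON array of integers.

[2,2,3,4,4,7,8,9,11,13,16]

Scan for sites:
  LmaVI (CCTCGCAG, off=3): starts [34, 47] → cuts [37, 50]
  WciX (TATCTTGT, off=7): starts [2, 18, 26] → cuts [9, 25, 33]
  MvoV (GCGCA, off=1): starts [62] → cuts [63]
  OquI (CTGGA, off=4): no sites
  YnoV (GTGT, off=3): starts [41, 43, 58, 73] → cuts [44, 46, 61, 76]

Pooled cuts: [9, 25, 33, 37, 44, 46, 50, 61, 63, 76]

Fragment lengths:
  [0,9): 9 bp
  [9,25): 16 bp
  [25,33): 8 bp
  [33,37): 4 bp
  [37,44): 7 bp
  [44,46): 2 bp
  [46,50): 4 bp
  [50,61): 11 bp
  [61,63): 2 bp
  [63,76): 13 bp
  [76,79): 3 bp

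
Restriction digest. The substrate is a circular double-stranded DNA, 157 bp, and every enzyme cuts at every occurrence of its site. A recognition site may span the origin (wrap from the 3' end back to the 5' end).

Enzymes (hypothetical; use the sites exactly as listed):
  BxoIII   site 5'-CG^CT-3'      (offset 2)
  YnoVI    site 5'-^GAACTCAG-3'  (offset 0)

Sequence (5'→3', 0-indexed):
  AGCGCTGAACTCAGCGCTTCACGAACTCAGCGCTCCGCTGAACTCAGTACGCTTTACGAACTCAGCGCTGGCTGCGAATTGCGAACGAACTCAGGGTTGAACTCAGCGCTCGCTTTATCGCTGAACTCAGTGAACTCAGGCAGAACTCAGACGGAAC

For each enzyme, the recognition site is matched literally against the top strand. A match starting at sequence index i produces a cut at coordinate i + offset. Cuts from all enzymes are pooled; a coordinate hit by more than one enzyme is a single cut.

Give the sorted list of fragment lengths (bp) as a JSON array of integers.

Scan for sites:
  BxoIII CGCT/2: at [2, 14, 30, 35, 49, 65, 106, 110, 118] ⇒ [4, 16, 32, 37, 51, 67, 108, 112, 120]
  YnoVI GAACTCAG/0: at [6, 22, 39, 57, 86, 98, 122, 131, 142] ⇒ [6, 22, 39, 57, 86, 98, 122, 131, 142]

All cut coordinates (distinct, sorted): [4, 6, 16, 22, 32, 37, 39, 51, 57, 67, 86, 98, 108, 112, 120, 122, 131, 142]

Fragments:
  4→6: 2 bp
  6→16: 10 bp
  16→22: 6 bp
  22→32: 10 bp
  32→37: 5 bp
  37→39: 2 bp
  39→51: 12 bp
  51→57: 6 bp
  57→67: 10 bp
  67→86: 19 bp
  86→98: 12 bp
  98→108: 10 bp
  108→112: 4 bp
  112→120: 8 bp
  120→122: 2 bp
  122→131: 9 bp
  131→142: 11 bp
  142→4 (wrap): 157-142+4 = 19 bp

[2,2,2,4,5,6,6,8,9,10,10,10,10,11,12,12,19,19]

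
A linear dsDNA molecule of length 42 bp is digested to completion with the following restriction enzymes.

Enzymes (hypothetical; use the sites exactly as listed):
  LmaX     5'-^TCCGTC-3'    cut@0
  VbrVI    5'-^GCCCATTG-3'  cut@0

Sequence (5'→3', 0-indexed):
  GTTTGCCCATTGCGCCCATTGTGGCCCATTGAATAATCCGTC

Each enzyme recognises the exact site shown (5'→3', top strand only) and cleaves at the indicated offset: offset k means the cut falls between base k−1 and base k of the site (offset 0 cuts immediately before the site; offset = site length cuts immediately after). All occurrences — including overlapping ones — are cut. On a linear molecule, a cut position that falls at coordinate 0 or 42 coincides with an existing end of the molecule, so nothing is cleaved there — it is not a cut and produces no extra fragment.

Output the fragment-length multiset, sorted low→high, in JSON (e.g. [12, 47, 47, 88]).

[4,6,9,10,13]

Site scan:
  LmaX TCCGTC/0: at [36] ⇒ [36]
  VbrVI GCCCATTG/0: at [4, 13, 23] ⇒ [4, 13, 23]

Pooled cuts: [4, 13, 23, 36]

Fragment lengths:
  [0,4): 4 bp
  [4,13): 9 bp
  [13,23): 10 bp
  [23,36): 13 bp
  [36,42): 6 bp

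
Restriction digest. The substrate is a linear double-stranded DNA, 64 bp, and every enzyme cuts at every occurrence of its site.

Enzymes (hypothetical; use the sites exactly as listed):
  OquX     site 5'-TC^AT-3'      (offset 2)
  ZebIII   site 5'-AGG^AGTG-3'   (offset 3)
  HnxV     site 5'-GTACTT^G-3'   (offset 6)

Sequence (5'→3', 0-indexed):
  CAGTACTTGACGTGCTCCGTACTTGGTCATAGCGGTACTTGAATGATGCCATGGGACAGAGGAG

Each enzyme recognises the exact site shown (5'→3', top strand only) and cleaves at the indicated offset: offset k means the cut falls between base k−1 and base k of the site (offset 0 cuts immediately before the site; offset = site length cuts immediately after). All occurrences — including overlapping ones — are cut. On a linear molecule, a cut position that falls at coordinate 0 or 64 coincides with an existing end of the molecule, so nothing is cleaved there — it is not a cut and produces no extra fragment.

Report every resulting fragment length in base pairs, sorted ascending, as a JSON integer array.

Scan for sites:
  OquX (TCAT, off=2): starts [26] → cuts [28]
  ZebIII (AGGAGTG, off=3): no sites
  HnxV (GTACTTG, off=6): starts [2, 18, 34] → cuts [8, 24, 40]

Pooled cuts: [8, 24, 28, 40]

Fragment lengths:
  [0,8): 8 bp
  [8,24): 16 bp
  [24,28): 4 bp
  [28,40): 12 bp
  [40,64): 24 bp

[4,8,12,16,24]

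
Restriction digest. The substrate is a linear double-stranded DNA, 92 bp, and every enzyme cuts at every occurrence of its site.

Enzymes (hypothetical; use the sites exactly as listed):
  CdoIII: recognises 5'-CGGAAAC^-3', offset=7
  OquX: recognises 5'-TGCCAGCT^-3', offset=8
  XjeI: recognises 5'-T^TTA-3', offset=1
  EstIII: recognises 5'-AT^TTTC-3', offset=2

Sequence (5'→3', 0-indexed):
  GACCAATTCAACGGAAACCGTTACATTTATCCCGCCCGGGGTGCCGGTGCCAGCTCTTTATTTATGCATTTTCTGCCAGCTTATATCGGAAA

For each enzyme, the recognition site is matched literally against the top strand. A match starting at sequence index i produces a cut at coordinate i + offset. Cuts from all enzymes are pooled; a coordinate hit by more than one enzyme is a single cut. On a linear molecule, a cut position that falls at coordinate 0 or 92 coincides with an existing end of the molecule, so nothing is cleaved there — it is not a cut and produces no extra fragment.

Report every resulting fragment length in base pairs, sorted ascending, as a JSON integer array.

Per-enzyme occurrences:
  CdoIII (CGGAAAC, off=7): starts [11] → cuts [18]
  OquX (TGCCAGCT, off=8): starts [47, 73] → cuts [55, 81]
  XjeI (TTTA, off=1): starts [25, 56, 60] → cuts [26, 57, 61]
  EstIII (ATTTTC, off=2): starts [67] → cuts [69]

Pooled cuts: [18, 26, 55, 57, 61, 69, 81]

Fragment lengths:
  [0,18): 18 bp
  [18,26): 8 bp
  [26,55): 29 bp
  [55,57): 2 bp
  [57,61): 4 bp
  [61,69): 8 bp
  [69,81): 12 bp
  [81,92): 11 bp

[2,4,8,8,11,12,18,29]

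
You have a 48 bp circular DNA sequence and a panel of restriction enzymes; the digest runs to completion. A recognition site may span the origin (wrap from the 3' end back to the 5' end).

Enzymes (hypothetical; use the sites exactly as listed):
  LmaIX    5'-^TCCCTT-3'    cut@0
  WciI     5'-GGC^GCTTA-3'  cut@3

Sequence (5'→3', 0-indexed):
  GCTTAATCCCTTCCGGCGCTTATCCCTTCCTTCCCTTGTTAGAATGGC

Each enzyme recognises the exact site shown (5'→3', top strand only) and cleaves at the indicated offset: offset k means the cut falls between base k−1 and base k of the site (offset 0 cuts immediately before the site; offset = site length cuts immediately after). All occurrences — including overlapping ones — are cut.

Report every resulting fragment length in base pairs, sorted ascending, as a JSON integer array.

Per-enzyme occurrences:
  LmaIX (TCCCTT, off=0): starts [6, 22, 31] → cuts [6, 22, 31]
  WciI (GGCGCTTA, off=3): starts [14, 45] → cuts [0, 17]

Pooled cuts: [0, 6, 17, 22, 31]

Fragment lengths:
  0→6: 6 bp
  6→17: 11 bp
  17→22: 5 bp
  22→31: 9 bp
  31→0 (wrap): 48-31+0 = 17 bp

[5,6,9,11,17]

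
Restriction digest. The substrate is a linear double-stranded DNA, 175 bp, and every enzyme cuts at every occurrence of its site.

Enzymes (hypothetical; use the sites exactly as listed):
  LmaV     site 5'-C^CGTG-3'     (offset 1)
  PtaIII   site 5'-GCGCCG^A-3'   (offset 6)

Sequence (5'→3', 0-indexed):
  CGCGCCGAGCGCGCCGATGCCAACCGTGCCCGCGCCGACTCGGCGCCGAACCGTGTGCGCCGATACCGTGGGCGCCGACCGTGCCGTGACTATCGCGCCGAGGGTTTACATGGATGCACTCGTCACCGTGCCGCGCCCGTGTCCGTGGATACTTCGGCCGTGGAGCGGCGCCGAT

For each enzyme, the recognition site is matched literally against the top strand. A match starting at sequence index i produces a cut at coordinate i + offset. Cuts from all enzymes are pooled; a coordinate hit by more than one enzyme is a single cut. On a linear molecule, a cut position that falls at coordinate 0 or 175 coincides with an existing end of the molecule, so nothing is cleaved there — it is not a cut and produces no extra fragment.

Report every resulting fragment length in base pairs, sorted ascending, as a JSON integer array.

[2,2,3,4,5,6,7,8,9,11,11,11,11,13,15,15,16,26]

Per-enzyme occurrences:
  LmaV CCGTG/1: at [23, 50, 65, 78, 83, 125, 136, 142, 157] ⇒ [24, 51, 66, 79, 84, 126, 137, 143, 158]
  PtaIII GCGCCGA/6: at [1, 10, 31, 42, 56, 71, 94, 167] ⇒ [7, 16, 37, 48, 62, 77, 100, 173]

Pooled cuts: [7, 16, 24, 37, 48, 51, 62, 66, 77, 79, 84, 100, 126, 137, 143, 158, 173]

Fragments:
  [0,7): 7 bp
  [7,16): 9 bp
  [16,24): 8 bp
  [24,37): 13 bp
  [37,48): 11 bp
  [48,51): 3 bp
  [51,62): 11 bp
  [62,66): 4 bp
  [66,77): 11 bp
  [77,79): 2 bp
  [79,84): 5 bp
  [84,100): 16 bp
  [100,126): 26 bp
  [126,137): 11 bp
  [137,143): 6 bp
  [143,158): 15 bp
  [158,173): 15 bp
  [173,175): 2 bp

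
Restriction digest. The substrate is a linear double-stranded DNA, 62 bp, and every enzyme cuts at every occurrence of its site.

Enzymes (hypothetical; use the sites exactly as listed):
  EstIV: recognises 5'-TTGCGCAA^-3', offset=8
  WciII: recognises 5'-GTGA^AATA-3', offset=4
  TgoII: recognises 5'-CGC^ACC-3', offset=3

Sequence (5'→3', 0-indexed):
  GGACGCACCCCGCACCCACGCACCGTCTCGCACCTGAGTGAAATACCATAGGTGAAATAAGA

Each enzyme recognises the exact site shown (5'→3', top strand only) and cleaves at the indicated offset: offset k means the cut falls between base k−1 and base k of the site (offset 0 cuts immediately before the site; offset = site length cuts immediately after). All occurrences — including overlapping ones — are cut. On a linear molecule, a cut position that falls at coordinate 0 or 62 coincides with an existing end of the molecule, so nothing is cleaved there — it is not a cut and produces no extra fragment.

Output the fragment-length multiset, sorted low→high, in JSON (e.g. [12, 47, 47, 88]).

[6,7,7,8,10,10,14]

Site scan:
  EstIV (TTGCGCAA, off=8): no sites
  WciII (GTGAAATA, off=4): starts [37, 51] → cuts [41, 55]
  TgoII (CGCACC, off=3): starts [3, 10, 18, 28] → cuts [6, 13, 21, 31]

Pooled cuts: [6, 13, 21, 31, 41, 55]

Fragments:
  [0,6): 6 bp
  [6,13): 7 bp
  [13,21): 8 bp
  [21,31): 10 bp
  [31,41): 10 bp
  [41,55): 14 bp
  [55,62): 7 bp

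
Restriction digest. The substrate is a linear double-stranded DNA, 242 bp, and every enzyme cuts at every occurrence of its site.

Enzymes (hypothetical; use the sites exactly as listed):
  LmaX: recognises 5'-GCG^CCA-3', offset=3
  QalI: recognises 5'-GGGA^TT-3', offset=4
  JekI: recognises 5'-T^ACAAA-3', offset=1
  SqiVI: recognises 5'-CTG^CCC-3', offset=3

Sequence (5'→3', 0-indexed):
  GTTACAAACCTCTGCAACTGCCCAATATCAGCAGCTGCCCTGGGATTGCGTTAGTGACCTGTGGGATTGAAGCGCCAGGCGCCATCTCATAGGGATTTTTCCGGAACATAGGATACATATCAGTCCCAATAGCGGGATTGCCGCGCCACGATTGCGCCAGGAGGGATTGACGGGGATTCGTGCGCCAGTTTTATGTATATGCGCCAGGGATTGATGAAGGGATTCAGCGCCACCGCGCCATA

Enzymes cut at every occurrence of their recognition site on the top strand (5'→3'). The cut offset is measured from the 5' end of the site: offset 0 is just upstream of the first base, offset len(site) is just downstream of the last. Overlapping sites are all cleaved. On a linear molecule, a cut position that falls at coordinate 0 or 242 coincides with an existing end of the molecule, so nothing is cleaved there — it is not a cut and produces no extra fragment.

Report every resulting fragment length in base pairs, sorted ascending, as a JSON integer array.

Site scan:
  LmaX GCGCCA/3: at [71, 78, 142, 153, 181, 200, 226, 234] ⇒ [74, 81, 145, 156, 184, 203, 229, 237]
  QalI GGGATT/4: at [41, 62, 91, 133, 162, 172, 206, 218] ⇒ [45, 66, 95, 137, 166, 176, 210, 222]
  JekI TACAAA/1: at [2] ⇒ [3]
  SqiVI CTGCCC/3: at [17, 34] ⇒ [20, 37]

All cut coordinates (distinct, sorted): [3, 20, 37, 45, 66, 74, 81, 95, 137, 145, 156, 166, 176, 184, 203, 210, 222, 229, 237]

Fragment lengths:
  [0,3): 3 bp
  [3,20): 17 bp
  [20,37): 17 bp
  [37,45): 8 bp
  [45,66): 21 bp
  [66,74): 8 bp
  [74,81): 7 bp
  [81,95): 14 bp
  [95,137): 42 bp
  [137,145): 8 bp
  [145,156): 11 bp
  [156,166): 10 bp
  [166,176): 10 bp
  [176,184): 8 bp
  [184,203): 19 bp
  [203,210): 7 bp
  [210,222): 12 bp
  [222,229): 7 bp
  [229,237): 8 bp
  [237,242): 5 bp

[3,5,7,7,7,8,8,8,8,8,10,10,11,12,14,17,17,19,21,42]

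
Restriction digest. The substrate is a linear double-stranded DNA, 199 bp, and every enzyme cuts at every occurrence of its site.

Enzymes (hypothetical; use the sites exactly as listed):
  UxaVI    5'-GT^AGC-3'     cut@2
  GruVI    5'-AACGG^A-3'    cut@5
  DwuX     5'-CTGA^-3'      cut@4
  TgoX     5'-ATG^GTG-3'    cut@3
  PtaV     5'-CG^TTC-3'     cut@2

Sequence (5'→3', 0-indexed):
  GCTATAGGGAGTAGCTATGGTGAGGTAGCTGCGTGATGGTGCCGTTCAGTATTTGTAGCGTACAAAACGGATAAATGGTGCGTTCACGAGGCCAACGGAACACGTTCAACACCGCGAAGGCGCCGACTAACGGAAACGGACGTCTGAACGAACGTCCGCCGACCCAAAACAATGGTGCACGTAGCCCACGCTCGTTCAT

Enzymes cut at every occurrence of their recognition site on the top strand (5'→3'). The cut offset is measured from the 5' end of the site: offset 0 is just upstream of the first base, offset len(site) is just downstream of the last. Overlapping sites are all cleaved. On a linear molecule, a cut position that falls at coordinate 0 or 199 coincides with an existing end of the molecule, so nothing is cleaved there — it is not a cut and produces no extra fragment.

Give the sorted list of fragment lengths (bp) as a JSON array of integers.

[5,5,6,6,6,7,7,7,8,8,12,12,12,12,14,16,27,29]

Site scan:
  UxaVI GTAGC/2: at [10, 24, 54, 180] ⇒ [12, 26, 56, 182]
  GruVI AACGGA/5: at [65, 93, 128, 134] ⇒ [70, 98, 133, 139]
  DwuX CTGA/4: at [143] ⇒ [147]
  TgoX ATGGTG/3: at [16, 35, 74, 171] ⇒ [19, 38, 77, 174]
  PtaV CGTTC/2: at [42, 80, 102, 192] ⇒ [44, 82, 104, 194]

All cut coordinates (distinct, sorted): [12, 19, 26, 38, 44, 56, 70, 77, 82, 98, 104, 133, 139, 147, 174, 182, 194]

Fragments:
  [0,12): 12 bp
  [12,19): 7 bp
  [19,26): 7 bp
  [26,38): 12 bp
  [38,44): 6 bp
  [44,56): 12 bp
  [56,70): 14 bp
  [70,77): 7 bp
  [77,82): 5 bp
  [82,98): 16 bp
  [98,104): 6 bp
  [104,133): 29 bp
  [133,139): 6 bp
  [139,147): 8 bp
  [147,174): 27 bp
  [174,182): 8 bp
  [182,194): 12 bp
  [194,199): 5 bp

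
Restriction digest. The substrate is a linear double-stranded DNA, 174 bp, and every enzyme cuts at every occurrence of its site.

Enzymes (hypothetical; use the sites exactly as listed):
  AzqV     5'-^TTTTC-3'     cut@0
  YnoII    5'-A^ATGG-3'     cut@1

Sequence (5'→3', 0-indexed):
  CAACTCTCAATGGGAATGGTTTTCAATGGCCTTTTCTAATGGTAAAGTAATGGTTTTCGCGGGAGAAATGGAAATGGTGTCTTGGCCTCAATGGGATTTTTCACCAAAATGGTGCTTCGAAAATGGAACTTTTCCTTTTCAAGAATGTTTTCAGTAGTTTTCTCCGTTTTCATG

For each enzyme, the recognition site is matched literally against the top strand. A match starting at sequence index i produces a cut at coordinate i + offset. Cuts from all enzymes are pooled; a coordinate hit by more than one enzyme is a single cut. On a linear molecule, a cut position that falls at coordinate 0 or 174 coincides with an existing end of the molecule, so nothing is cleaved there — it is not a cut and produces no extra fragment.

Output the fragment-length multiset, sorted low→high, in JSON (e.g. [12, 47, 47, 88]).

Per-enzyme occurrences:
  AzqV TTTTC/0: at [19, 31, 53, 97, 129, 135, 147, 157, 166] ⇒ [19, 31, 53, 97, 129, 135, 147, 157, 166]
  YnoII AATGG/1: at [8, 14, 24, 37, 48, 66, 72, 89, 107, 121] ⇒ [9, 15, 25, 38, 49, 67, 73, 90, 108, 122]

Pooled cuts: [9, 15, 19, 25, 31, 38, 49, 53, 67, 73, 90, 97, 108, 122, 129, 135, 147, 157, 166]

Fragment lengths:
  [0,9): 9 bp
  [9,15): 6 bp
  [15,19): 4 bp
  [19,25): 6 bp
  [25,31): 6 bp
  [31,38): 7 bp
  [38,49): 11 bp
  [49,53): 4 bp
  [53,67): 14 bp
  [67,73): 6 bp
  [73,90): 17 bp
  [90,97): 7 bp
  [97,108): 11 bp
  [108,122): 14 bp
  [122,129): 7 bp
  [129,135): 6 bp
  [135,147): 12 bp
  [147,157): 10 bp
  [157,166): 9 bp
  [166,174): 8 bp

[4,4,6,6,6,6,6,7,7,7,8,9,9,10,11,11,12,14,14,17]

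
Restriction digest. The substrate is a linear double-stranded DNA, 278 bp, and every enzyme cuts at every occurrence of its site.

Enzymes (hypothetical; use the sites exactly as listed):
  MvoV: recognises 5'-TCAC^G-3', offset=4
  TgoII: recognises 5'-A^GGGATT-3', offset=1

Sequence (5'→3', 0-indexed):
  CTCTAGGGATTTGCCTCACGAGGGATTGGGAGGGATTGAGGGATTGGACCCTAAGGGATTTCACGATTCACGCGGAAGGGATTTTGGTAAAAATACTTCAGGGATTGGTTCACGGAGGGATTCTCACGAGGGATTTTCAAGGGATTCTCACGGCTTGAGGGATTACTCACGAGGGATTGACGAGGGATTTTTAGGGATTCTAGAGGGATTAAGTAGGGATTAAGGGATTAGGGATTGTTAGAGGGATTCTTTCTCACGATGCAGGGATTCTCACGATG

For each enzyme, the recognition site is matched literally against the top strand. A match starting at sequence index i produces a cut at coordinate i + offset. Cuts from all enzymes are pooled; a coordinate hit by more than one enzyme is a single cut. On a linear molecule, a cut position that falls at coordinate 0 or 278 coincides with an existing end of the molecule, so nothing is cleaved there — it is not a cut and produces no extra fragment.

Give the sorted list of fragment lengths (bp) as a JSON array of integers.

[2,2,2,3,4,5,6,6,7,7,7,8,8,10,10,10,11,11,11,11,11,11,11,12,12,13,14,15,15,23]

Scan for sites:
  MvoV TCACG/4: at [15, 60, 67, 109, 123, 147, 166, 253, 270] ⇒ [19, 64, 71, 113, 127, 151, 170, 257, 274]
  TgoII AGGGATT/1: at [4, 20, 30, 38, 53, 76, 99, 115, 128, 139, 157, 171, 182, 192, 203, 214, 222, 229, 241, 262] ⇒ [5, 21, 31, 39, 54, 77, 100, 116, 129, 140, 158, 172, 183, 193, 204, 215, 223, 230, 242, 263]

All cut coordinates (distinct, sorted): [5, 19, 21, 31, 39, 54, 64, 71, 77, 100, 113, 116, 127, 129, 140, 151, 158, 170, 172, 183, 193, 204, 215, 223, 230, 242, 257, 263, 274]

Fragment lengths:
  [0,5): 5 bp
  [5,19): 14 bp
  [19,21): 2 bp
  [21,31): 10 bp
  [31,39): 8 bp
  [39,54): 15 bp
  [54,64): 10 bp
  [64,71): 7 bp
  [71,77): 6 bp
  [77,100): 23 bp
  [100,113): 13 bp
  [113,116): 3 bp
  [116,127): 11 bp
  [127,129): 2 bp
  [129,140): 11 bp
  [140,151): 11 bp
  [151,158): 7 bp
  [158,170): 12 bp
  [170,172): 2 bp
  [172,183): 11 bp
  [183,193): 10 bp
  [193,204): 11 bp
  [204,215): 11 bp
  [215,223): 8 bp
  [223,230): 7 bp
  [230,242): 12 bp
  [242,257): 15 bp
  [257,263): 6 bp
  [263,274): 11 bp
  [274,278): 4 bp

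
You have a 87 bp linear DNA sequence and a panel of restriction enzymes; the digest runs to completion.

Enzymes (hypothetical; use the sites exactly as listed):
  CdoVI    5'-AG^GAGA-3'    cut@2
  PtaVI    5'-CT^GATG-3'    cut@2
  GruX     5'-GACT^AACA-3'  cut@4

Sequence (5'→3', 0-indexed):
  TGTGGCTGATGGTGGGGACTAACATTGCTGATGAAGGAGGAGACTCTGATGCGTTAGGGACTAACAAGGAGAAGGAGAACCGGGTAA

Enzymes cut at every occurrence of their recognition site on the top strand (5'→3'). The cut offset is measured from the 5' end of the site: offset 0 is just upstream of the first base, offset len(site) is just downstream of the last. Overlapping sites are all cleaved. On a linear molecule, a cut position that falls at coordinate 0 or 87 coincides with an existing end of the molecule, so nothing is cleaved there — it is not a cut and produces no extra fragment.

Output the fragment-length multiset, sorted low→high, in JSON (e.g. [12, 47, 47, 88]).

Site scan:
  CdoVI (AGGAGA, off=2): starts [37, 66, 72] → cuts [39, 68, 74]
  PtaVI (CTGATG, off=2): starts [5, 27, 45] → cuts [7, 29, 47]
  GruX (GACTAACA, off=4): starts [16, 58] → cuts [20, 62]

Pooled cuts: [7, 20, 29, 39, 47, 62, 68, 74]

Fragment lengths:
  [0,7): 7 bp
  [7,20): 13 bp
  [20,29): 9 bp
  [29,39): 10 bp
  [39,47): 8 bp
  [47,62): 15 bp
  [62,68): 6 bp
  [68,74): 6 bp
  [74,87): 13 bp

[6,6,7,8,9,10,13,13,15]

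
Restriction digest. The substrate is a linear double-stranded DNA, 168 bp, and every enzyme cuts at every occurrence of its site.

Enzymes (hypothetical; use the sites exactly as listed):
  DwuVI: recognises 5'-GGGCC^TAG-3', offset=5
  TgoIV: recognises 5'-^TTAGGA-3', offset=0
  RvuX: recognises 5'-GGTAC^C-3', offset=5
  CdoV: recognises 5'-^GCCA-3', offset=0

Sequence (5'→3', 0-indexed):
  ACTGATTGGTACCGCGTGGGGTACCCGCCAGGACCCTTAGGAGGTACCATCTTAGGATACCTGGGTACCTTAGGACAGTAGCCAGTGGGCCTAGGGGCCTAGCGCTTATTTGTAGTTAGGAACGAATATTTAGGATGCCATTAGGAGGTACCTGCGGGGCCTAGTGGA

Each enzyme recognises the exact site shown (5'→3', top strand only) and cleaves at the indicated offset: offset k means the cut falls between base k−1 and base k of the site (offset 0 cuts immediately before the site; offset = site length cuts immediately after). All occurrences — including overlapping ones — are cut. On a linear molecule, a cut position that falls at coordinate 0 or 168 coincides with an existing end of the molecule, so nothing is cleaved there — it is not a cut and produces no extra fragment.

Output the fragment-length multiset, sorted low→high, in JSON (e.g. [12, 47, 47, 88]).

[1,2,4,4,7,7,8,10,10,11,11,11,11,12,12,14,16,17]

Site scan:
  DwuVI (GGGCCTAG, off=5): starts [86, 94, 156] → cuts [91, 99, 161]
  TgoIV (TTAGGA, off=0): starts [36, 51, 69, 115, 129, 140] → cuts [36, 51, 69, 115, 129, 140]
  RvuX (GGTACC, off=5): starts [7, 19, 42, 63, 146] → cuts [12, 24, 47, 68, 151]
  CdoV (GCCA, off=0): starts [26, 80, 136] → cuts [26, 80, 136]

All cut coordinates (distinct, sorted): [12, 24, 26, 36, 47, 51, 68, 69, 80, 91, 99, 115, 129, 136, 140, 151, 161]

Fragments:
  [0,12): 12 bp
  [12,24): 12 bp
  [24,26): 2 bp
  [26,36): 10 bp
  [36,47): 11 bp
  [47,51): 4 bp
  [51,68): 17 bp
  [68,69): 1 bp
  [69,80): 11 bp
  [80,91): 11 bp
  [91,99): 8 bp
  [99,115): 16 bp
  [115,129): 14 bp
  [129,136): 7 bp
  [136,140): 4 bp
  [140,151): 11 bp
  [151,161): 10 bp
  [161,168): 7 bp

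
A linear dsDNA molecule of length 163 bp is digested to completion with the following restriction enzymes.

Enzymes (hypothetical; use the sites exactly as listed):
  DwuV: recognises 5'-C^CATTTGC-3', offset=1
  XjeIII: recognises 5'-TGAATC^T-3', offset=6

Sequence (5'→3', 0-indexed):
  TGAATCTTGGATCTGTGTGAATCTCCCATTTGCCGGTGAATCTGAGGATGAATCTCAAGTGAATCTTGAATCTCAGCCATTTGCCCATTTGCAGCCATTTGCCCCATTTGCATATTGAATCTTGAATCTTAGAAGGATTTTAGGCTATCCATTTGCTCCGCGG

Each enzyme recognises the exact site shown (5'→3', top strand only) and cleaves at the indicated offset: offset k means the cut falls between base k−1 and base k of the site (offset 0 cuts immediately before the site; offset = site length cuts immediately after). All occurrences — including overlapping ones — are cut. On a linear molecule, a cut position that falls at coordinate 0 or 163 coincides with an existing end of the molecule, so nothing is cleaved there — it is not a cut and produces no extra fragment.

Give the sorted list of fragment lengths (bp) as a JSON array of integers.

Per-enzyme occurrences:
  DwuV CCATTTGC/1: at [25, 76, 84, 94, 103, 148] ⇒ [26, 77, 85, 95, 104, 149]
  XjeIII TGAATCT/6: at [0, 17, 36, 48, 59, 66, 115, 122] ⇒ [6, 23, 42, 54, 65, 72, 121, 128]

All cut coordinates (distinct, sorted): [6, 23, 26, 42, 54, 65, 72, 77, 85, 95, 104, 121, 128, 149]

Fragments:
  [0,6): 6 bp
  [6,23): 17 bp
  [23,26): 3 bp
  [26,42): 16 bp
  [42,54): 12 bp
  [54,65): 11 bp
  [65,72): 7 bp
  [72,77): 5 bp
  [77,85): 8 bp
  [85,95): 10 bp
  [95,104): 9 bp
  [104,121): 17 bp
  [121,128): 7 bp
  [128,149): 21 bp
  [149,163): 14 bp

[3,5,6,7,7,8,9,10,11,12,14,16,17,17,21]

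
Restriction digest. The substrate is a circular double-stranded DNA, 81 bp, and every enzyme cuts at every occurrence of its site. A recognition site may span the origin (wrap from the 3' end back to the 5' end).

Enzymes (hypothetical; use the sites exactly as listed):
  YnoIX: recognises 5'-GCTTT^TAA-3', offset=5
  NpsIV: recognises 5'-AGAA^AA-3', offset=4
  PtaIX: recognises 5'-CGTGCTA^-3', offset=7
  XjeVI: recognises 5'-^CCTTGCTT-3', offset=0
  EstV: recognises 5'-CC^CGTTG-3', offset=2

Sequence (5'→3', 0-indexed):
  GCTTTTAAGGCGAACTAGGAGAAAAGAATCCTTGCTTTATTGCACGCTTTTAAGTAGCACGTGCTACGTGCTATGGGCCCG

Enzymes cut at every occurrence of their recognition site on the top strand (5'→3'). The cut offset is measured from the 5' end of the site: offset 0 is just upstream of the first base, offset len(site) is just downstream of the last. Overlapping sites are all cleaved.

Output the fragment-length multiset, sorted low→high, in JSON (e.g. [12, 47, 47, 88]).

Scan for sites:
  YnoIX GCTTTTAA/5: at [0, 45] ⇒ [5, 50]
  NpsIV AGAAAA/4: at [19] ⇒ [23]
  PtaIX CGTGCTA/7: at [59, 66] ⇒ [66, 73]
  XjeVI CCTTGCTT/0: at [29] ⇒ [29]
  EstV (CCCGTTG, off=2): no sites

All cut coordinates (distinct, sorted): [5, 23, 29, 50, 66, 73]

Fragment lengths:
  5→23: 18 bp
  23→29: 6 bp
  29→50: 21 bp
  50→66: 16 bp
  66→73: 7 bp
  73→5 (wrap): 81-73+5 = 13 bp

[6,7,13,16,18,21]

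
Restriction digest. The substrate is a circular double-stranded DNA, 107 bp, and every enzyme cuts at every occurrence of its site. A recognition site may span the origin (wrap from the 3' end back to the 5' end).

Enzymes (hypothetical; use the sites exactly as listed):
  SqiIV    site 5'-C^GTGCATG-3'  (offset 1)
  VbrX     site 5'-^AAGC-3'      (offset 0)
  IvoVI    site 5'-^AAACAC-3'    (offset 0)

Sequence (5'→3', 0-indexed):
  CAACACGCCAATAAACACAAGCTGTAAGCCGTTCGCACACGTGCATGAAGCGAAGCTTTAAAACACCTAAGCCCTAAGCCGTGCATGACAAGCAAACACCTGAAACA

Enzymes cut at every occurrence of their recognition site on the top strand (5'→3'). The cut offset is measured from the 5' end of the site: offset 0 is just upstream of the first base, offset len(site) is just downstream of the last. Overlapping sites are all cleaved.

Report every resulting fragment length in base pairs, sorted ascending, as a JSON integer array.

[4,5,5,6,7,7,7,8,8,9,9,15,17]

Site scan:
  SqiIV (CGTGCATG, off=1): starts [39, 79] → cuts [40, 80]
  VbrX (AAGC, off=0): starts [18, 25, 47, 52, 68, 75, 89] → cuts [18, 25, 47, 52, 68, 75, 89]
  IvoVI (AAACAC, off=0): starts [12, 60, 93, 102] → cuts [12, 60, 93, 102]

All cut coordinates (distinct, sorted): [12, 18, 25, 40, 47, 52, 60, 68, 75, 80, 89, 93, 102]

Fragment lengths:
  12→18: 6 bp
  18→25: 7 bp
  25→40: 15 bp
  40→47: 7 bp
  47→52: 5 bp
  52→60: 8 bp
  60→68: 8 bp
  68→75: 7 bp
  75→80: 5 bp
  80→89: 9 bp
  89→93: 4 bp
  93→102: 9 bp
  102→12 (wrap): 107-102+12 = 17 bp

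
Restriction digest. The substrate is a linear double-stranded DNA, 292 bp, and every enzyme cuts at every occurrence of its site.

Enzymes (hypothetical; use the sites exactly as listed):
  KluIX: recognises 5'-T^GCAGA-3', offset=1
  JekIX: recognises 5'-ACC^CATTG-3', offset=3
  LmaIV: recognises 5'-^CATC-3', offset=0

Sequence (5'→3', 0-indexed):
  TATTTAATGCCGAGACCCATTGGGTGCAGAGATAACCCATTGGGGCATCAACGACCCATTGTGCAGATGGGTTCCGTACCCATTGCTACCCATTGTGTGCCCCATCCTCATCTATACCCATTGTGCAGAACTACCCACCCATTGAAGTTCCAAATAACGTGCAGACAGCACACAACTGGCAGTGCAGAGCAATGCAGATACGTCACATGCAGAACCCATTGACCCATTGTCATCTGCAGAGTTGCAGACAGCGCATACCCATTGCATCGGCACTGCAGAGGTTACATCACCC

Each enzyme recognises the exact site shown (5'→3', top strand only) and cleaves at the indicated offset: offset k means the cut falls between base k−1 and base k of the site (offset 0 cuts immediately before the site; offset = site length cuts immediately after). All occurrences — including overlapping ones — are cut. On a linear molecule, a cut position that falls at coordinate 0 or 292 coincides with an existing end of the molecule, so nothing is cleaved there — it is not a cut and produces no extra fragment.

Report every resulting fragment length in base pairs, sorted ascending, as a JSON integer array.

Per-enzyme occurrences:
  KluIX (TGCAGA, off=1): starts [24, 61, 123, 159, 182, 192, 207, 234, 242, 273] → cuts [25, 62, 124, 160, 183, 193, 208, 235, 243, 274]
  JekIX (ACCCATTG, off=3): starts [14, 34, 53, 77, 87, 115, 136, 213, 221, 256] → cuts [17, 37, 56, 80, 90, 118, 139, 216, 224, 259]
  LmaIV (CATC, off=0): starts [45, 102, 108, 230, 264, 284] → cuts [45, 102, 108, 230, 264, 284]

All cut coordinates (distinct, sorted): [17, 25, 37, 45, 56, 62, 80, 90, 102, 108, 118, 124, 139, 160, 183, 193, 208, 216, 224, 230, 235, 243, 259, 264, 274, 284]

Fragments:
  [0,17): 17 bp
  [17,25): 8 bp
  [25,37): 12 bp
  [37,45): 8 bp
  [45,56): 11 bp
  [56,62): 6 bp
  [62,80): 18 bp
  [80,90): 10 bp
  [90,102): 12 bp
  [102,108): 6 bp
  [108,118): 10 bp
  [118,124): 6 bp
  [124,139): 15 bp
  [139,160): 21 bp
  [160,183): 23 bp
  [183,193): 10 bp
  [193,208): 15 bp
  [208,216): 8 bp
  [216,224): 8 bp
  [224,230): 6 bp
  [230,235): 5 bp
  [235,243): 8 bp
  [243,259): 16 bp
  [259,264): 5 bp
  [264,274): 10 bp
  [274,284): 10 bp
  [284,292): 8 bp

[5,5,6,6,6,6,8,8,8,8,8,8,10,10,10,10,10,11,12,12,15,15,16,17,18,21,23]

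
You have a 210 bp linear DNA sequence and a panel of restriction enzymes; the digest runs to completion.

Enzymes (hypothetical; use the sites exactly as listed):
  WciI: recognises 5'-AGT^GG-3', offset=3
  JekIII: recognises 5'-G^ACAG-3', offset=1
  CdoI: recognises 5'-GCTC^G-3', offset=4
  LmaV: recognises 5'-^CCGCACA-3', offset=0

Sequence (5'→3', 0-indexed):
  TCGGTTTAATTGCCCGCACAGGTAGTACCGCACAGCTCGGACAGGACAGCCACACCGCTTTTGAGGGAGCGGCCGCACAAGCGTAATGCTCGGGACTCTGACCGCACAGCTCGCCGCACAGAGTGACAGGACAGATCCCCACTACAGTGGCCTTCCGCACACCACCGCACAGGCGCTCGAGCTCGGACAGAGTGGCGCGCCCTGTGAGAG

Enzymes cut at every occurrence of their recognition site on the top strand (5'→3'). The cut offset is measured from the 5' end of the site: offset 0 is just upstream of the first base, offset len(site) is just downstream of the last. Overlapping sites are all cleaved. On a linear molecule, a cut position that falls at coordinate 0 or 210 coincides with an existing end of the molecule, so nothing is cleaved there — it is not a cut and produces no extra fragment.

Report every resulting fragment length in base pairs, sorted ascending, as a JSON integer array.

Scan for sites:
  WciI (AGTGG, off=3): starts [145, 190] → cuts [148, 193]
  JekIII (GACAG, off=1): starts [39, 44, 124, 129, 185] → cuts [40, 45, 125, 130, 186]
  CdoI (GCTCG, off=4): starts [34, 87, 108, 174, 180] → cuts [38, 91, 112, 178, 184]
  LmaV (CCGCACA, off=0): starts [13, 27, 72, 101, 113, 154, 164] → cuts [13, 27, 72, 101, 113, 154, 164]

All cut coordinates (distinct, sorted): [13, 27, 38, 40, 45, 72, 91, 101, 112, 113, 125, 130, 148, 154, 164, 178, 184, 186, 193]

Fragment lengths:
  [0,13): 13 bp
  [13,27): 14 bp
  [27,38): 11 bp
  [38,40): 2 bp
  [40,45): 5 bp
  [45,72): 27 bp
  [72,91): 19 bp
  [91,101): 10 bp
  [101,112): 11 bp
  [112,113): 1 bp
  [113,125): 12 bp
  [125,130): 5 bp
  [130,148): 18 bp
  [148,154): 6 bp
  [154,164): 10 bp
  [164,178): 14 bp
  [178,184): 6 bp
  [184,186): 2 bp
  [186,193): 7 bp
  [193,210): 17 bp

[1,2,2,5,5,6,6,7,10,10,11,11,12,13,14,14,17,18,19,27]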